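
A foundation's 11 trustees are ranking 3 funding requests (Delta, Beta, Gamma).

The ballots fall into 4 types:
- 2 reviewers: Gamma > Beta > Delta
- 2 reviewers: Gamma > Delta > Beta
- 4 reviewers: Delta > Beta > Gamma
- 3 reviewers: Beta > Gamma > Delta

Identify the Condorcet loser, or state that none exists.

Pairwise majorities:
Delta vs Beta: Delta preferred on 2+4 = 6 ballots; Delta wins 6–5.
Delta vs Gamma: Delta preferred on 4 ballots; Gamma wins 7–4.
Beta vs Gamma: 4+3 = 7 for Beta, 4 for Gamma — Beta by 7–4.
Each project has at least one pairwise win (Delta beats Beta; Beta beats Gamma; Gamma beats Delta) — no Condorcet loser.

none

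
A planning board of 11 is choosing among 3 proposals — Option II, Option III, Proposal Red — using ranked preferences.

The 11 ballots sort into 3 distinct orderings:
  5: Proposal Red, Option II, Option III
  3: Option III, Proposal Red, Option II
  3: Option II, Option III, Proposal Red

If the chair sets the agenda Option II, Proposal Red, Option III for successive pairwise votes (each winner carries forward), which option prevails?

Round 1: Option II vs Proposal Red — 3–8, Proposal Red advances.
Round 2: Proposal Red vs Option III — 5–6, Option III advances.
Option III survives the agenda.

Option III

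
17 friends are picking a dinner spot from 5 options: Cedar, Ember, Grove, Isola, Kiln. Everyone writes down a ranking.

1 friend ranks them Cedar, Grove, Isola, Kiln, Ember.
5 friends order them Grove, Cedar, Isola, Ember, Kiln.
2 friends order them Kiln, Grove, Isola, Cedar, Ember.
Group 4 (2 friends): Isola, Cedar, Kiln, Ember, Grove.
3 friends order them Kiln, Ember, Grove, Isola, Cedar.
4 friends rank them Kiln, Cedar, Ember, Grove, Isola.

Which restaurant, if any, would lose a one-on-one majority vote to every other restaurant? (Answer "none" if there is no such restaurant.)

none

Head-to-head results (17 friends):
Cedar vs Ember: 1+5+2+2+4 = 14 for Cedar, 3 for Ember — Cedar by 14–3.
Cedar vs Grove: Grove wins 10–7.
Cedar vs Isola: 10 to 7, Cedar.
Cedar vs Kiln: 1+5+2 = 8 for Cedar, 9 for Kiln — Kiln by 9–8.
Ember vs Grove: Ember is ranked higher on 2+3+4 = 9 ballots, Grove on 8. Ember wins 9–8.
Ember vs Isola: Ember preferred on 3+4 = 7 ballots; Isola wins 10–7.
Ember vs Kiln: Kiln, 12–5.
Grove–Isola: Grove 15–2.
Grove vs Kiln: Grove is ranked higher on 1+5 = 6 ballots, Kiln on 11. Kiln wins 11–6.
Isola vs Kiln: 1+5+2 = 8 for Isola, 9 for Kiln — Kiln by 9–8.
No restaurant is winless: Cedar beats Ember; Ember beats Grove; Grove beats Cedar; Isola beats Ember; Kiln beats Cedar. There is no Condorcet loser.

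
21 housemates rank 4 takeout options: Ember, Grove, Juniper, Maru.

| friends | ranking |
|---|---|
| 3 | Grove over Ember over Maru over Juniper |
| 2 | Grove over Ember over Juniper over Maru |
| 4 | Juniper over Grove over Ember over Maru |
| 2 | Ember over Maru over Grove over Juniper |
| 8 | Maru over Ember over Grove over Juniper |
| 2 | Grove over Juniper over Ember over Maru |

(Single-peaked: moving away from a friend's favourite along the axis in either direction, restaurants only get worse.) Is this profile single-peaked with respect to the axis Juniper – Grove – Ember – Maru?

yes

Axis positions: Juniper=1, Grove=2, Ember=3, Maru=4.
Bloc 1 (peak Grove at position 2): ranking walks positions 2-3-4-1, expanding outward from the peak — single-peaked.
Bloc 2 (peak Grove at position 2): ranking walks positions 2-3-1-4, expanding outward from the peak — single-peaked.
Bloc 3 (peak Juniper at position 1): ranking walks positions 1-2-3-4, expanding outward from the peak — single-peaked.
Bloc 4 (peak Ember at position 3): ranking walks positions 3-4-2-1, expanding outward from the peak — single-peaked.
Bloc 5 (peak Maru at position 4): ranking walks positions 4-3-2-1, expanding outward from the peak — single-peaked.
Bloc 6 (peak Grove at position 2): ranking walks positions 2-1-3-4, expanding outward from the peak — single-peaked.
Every ranking is single-peaked on this axis.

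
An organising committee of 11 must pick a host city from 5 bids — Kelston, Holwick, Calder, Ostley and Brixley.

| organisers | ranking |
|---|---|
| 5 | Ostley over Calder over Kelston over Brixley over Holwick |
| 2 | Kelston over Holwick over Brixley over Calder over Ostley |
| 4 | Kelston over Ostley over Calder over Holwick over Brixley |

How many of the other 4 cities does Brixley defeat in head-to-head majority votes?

Brixley against each rival (11 organisers):
Brixley vs Kelston: Brixley preferred on 0 ballots; Kelston wins 11–0.
Brixley vs Holwick: Holwick, 6–5.
Brixley vs Calder: 2 to 9, Calder.
Brixley vs Ostley: Brixley is ranked higher on 2 ballots, Ostley on 9. Ostley wins 9–2.
Brixley beats no one; loses to Kelston, Holwick, Calder, Ostley — 0 pairwise wins.

0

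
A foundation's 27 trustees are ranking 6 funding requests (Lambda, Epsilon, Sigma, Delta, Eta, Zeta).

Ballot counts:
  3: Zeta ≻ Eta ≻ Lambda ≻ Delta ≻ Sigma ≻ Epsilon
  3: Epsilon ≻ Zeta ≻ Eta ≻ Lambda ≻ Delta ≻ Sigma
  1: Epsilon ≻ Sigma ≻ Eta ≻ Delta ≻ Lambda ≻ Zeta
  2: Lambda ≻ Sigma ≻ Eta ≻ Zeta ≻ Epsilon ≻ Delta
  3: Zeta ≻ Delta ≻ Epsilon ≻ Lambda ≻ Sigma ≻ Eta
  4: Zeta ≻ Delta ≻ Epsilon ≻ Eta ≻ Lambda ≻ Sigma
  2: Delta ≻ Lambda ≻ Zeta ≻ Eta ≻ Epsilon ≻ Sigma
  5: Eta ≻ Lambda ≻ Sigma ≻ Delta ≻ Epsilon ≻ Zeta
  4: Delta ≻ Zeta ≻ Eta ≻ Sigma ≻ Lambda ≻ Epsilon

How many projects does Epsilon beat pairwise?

0

Epsilon against each rival (27 reviewers):
Epsilon vs Lambda: Epsilon is ranked higher on 3+1+3+4 = 11 ballots, Lambda on 16. Lambda wins 16–11.
Epsilon vs Sigma: Epsilon is ranked higher on 3+1+3+4+2 = 13 ballots, Sigma on 14. Sigma wins 14–13.
Epsilon vs Delta: 6 to 21, Delta.
Epsilon vs Eta: Eta, 16–11.
Epsilon–Zeta: Zeta 18–9.
Epsilon beats no one; loses to Lambda, Sigma, Delta, Eta, Zeta — 0 pairwise wins.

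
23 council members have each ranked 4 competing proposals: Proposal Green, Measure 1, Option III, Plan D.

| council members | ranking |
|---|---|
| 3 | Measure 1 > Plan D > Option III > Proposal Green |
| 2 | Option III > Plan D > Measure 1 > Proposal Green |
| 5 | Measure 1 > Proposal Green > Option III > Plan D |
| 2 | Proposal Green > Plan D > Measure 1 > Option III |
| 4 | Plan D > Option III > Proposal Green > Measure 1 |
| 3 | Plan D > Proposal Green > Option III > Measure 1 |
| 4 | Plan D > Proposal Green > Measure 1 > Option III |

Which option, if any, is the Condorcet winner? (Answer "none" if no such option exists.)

Head-to-head results (23 council members):
Proposal Green vs Measure 1: Proposal Green wins 13–10.
Proposal Green–Option III: Proposal Green 14–9.
Proposal Green vs Plan D: 5+2 = 7 for Proposal Green, 16 for Plan D — Plan D by 16–7.
Measure 1 vs Option III: Measure 1 wins 14–9.
Measure 1 vs Plan D: 3+5 = 8 for Measure 1, 15 for Plan D — Plan D by 15–8.
Option III vs Plan D: 2+5 = 7 for Option III, 16 for Plan D — Plan D by 16–7.
Only Plan D has no losses; Plan D is the Condorcet winner.

Plan D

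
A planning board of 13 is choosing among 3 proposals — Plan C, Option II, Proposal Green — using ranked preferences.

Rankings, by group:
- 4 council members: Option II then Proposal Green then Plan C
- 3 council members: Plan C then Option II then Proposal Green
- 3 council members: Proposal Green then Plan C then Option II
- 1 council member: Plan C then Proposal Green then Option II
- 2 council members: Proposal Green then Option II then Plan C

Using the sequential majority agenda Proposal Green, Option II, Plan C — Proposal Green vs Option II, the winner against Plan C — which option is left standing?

Round 1: Proposal Green vs Option II — 6–7, Option II advances.
Round 2: Option II vs Plan C — 6–7, Plan C advances.
Plan C survives the agenda.

Plan C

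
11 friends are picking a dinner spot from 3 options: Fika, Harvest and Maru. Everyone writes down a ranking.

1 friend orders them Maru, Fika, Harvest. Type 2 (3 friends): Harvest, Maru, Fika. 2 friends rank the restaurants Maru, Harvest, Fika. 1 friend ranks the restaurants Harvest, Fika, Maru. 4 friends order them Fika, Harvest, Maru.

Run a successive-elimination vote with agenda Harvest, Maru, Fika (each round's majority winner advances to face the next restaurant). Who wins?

Round 1: Harvest vs Maru — 8–3, Harvest advances.
Round 2: Harvest vs Fika — 6–5, Harvest advances.
Harvest survives the agenda.

Harvest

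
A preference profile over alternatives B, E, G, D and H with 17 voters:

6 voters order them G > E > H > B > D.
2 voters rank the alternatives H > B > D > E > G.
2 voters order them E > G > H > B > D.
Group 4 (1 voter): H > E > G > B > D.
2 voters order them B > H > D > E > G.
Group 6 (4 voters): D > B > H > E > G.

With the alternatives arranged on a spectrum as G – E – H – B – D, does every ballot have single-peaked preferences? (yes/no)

yes

Axis positions: G=1, E=2, H=3, B=4, D=5.
Group 1 (peak G at position 1): ranking walks positions 1-2-3-4-5, expanding outward from the peak — single-peaked.
Group 2 (peak H at position 3): ranking walks positions 3-4-5-2-1, expanding outward from the peak — single-peaked.
Group 3 (peak E at position 2): ranking walks positions 2-1-3-4-5, expanding outward from the peak — single-peaked.
Group 4 (peak H at position 3): ranking walks positions 3-2-1-4-5, expanding outward from the peak — single-peaked.
Group 5 (peak B at position 4): ranking walks positions 4-3-5-2-1, expanding outward from the peak — single-peaked.
Group 6 (peak D at position 5): ranking walks positions 5-4-3-2-1, expanding outward from the peak — single-peaked.
Every ranking is single-peaked on this axis.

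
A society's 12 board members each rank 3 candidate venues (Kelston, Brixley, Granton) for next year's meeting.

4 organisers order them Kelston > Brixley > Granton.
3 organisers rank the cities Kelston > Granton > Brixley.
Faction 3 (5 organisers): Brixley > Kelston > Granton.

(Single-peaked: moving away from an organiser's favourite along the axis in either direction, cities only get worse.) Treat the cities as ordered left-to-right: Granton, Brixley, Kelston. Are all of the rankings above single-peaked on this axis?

no

Axis positions: Granton=1, Brixley=2, Kelston=3.
Faction 1 (peak Kelston at position 3): ranking walks positions 3-2-1, expanding outward from the peak — single-peaked.
Faction 2: ranking walks positions 3-1-2; Granton is ranked above Brixley even though Brixley lies between Granton and the peak Kelston on the axis — preferences dip and rise again. Not single-peaked.
Faction 3 (peak Brixley at position 2): ranking walks positions 2-3-1, expanding outward from the peak — single-peaked.
Faction 2 violates single-peakedness, so the profile is not single-peaked on this axis.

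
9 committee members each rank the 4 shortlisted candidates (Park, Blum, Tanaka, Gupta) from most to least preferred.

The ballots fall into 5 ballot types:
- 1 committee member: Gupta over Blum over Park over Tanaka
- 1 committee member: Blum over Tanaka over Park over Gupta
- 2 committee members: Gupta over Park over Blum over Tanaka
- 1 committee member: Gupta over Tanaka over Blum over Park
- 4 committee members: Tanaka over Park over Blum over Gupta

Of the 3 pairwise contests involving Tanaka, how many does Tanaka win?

Tanaka against each rival (9 committee members):
Tanaka vs Park: Tanaka preferred on 1+1+4 = 6 ballots; Tanaka wins 6–3.
Tanaka vs Blum: 1+4 = 5 for Tanaka, 4 for Blum — Tanaka by 5–4.
Tanaka vs Gupta: Tanaka, 5–4.
Tanaka beats Park, Blum, Gupta — 3 pairwise wins.

3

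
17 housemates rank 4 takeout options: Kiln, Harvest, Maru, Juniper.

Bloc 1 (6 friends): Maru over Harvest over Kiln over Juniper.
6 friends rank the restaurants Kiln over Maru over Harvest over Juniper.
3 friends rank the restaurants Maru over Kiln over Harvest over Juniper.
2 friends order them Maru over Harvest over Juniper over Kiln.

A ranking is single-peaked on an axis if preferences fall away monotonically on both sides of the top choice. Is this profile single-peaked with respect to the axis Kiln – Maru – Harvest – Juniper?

Axis positions: Kiln=1, Maru=2, Harvest=3, Juniper=4.
Bloc 1 (peak Maru at position 2): ranking walks positions 2-3-1-4, expanding outward from the peak — single-peaked.
Bloc 2 (peak Kiln at position 1): ranking walks positions 1-2-3-4, expanding outward from the peak — single-peaked.
Bloc 3 (peak Maru at position 2): ranking walks positions 2-1-3-4, expanding outward from the peak — single-peaked.
Bloc 4 (peak Maru at position 2): ranking walks positions 2-3-4-1, expanding outward from the peak — single-peaked.
Every ranking is single-peaked on this axis.

yes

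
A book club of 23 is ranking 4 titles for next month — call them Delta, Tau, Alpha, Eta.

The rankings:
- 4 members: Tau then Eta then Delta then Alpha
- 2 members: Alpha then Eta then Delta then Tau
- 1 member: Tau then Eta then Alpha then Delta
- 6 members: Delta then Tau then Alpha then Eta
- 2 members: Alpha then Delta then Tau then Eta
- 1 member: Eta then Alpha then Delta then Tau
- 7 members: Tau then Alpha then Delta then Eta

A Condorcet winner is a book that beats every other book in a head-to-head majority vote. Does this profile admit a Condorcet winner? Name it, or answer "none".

Tau

Pairwise majorities:
Delta–Tau: Tau 12–11.
Delta vs Alpha: Alpha wins 13–10.
Delta vs Eta: Delta, 15–8.
Tau vs Alpha: Tau wins 18–5.
Tau–Eta: Tau 20–3.
Alpha–Eta: Alpha 17–6.
Tau wins every pairwise contest, so Tau is the Condorcet winner.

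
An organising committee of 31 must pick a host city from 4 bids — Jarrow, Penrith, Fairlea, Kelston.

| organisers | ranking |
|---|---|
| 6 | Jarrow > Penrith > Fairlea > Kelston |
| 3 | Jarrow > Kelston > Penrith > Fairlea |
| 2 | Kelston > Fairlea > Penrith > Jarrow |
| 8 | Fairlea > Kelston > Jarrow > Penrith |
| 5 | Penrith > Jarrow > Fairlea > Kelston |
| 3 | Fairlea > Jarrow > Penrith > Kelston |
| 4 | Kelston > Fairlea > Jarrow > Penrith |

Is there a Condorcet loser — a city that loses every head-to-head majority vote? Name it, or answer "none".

Penrith

Pairwise majorities:
Jarrow vs Penrith: Jarrow preferred on 6+3+8+3+4 = 24 ballots; Jarrow wins 24–7.
Jarrow vs Fairlea: Fairlea wins 17–14.
Jarrow vs Kelston: Jarrow wins 17–14.
Penrith vs Fairlea: 14 to 17, Fairlea.
Penrith vs Kelston: Penrith preferred on 6+5+3 = 14 ballots; Kelston wins 17–14.
Fairlea vs Kelston: Fairlea is ranked higher on 6+8+5+3 = 22 ballots, Kelston on 9. Fairlea wins 22–9.
Only Penrith has no wins; Penrith is the Condorcet loser.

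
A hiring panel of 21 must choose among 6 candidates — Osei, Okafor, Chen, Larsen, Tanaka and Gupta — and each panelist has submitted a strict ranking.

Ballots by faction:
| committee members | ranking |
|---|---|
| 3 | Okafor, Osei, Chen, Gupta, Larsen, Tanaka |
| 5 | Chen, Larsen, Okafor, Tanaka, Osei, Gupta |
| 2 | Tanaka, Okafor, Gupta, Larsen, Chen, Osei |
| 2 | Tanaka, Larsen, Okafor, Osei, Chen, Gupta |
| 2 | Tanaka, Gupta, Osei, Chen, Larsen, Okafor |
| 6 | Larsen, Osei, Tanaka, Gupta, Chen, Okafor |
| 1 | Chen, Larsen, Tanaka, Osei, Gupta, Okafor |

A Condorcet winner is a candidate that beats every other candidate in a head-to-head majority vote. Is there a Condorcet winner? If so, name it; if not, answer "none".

none

Pairwise majorities:
Osei–Okafor: Okafor 12–9.
Osei vs Chen: Osei wins 13–8.
Osei vs Larsen: Larsen wins 16–5.
Osei vs Tanaka: Tanaka wins 12–9.
Osei–Gupta: Osei 17–4.
Okafor–Chen: Chen 14–7.
Okafor–Larsen: Larsen 16–5.
Okafor vs Tanaka: Tanaka, 13–8.
Okafor vs Gupta: Okafor, 12–9.
Chen–Larsen: Chen 11–10.
Chen vs Tanaka: Tanaka, 12–9.
Chen vs Gupta: Chen, 11–10.
Larsen–Tanaka: Larsen 15–6.
Larsen vs Gupta: Larsen wins 14–7.
Tanaka–Gupta: Tanaka 18–3.
Each candidate drops at least one matchup (Osei loses to Okafor; Okafor loses to Chen; Chen loses to Osei; Larsen loses to Chen; Tanaka loses to Larsen; Gupta loses to Osei); the cycle Osei beats Chen beats Okafor beats Osei rules out a Condorcet winner.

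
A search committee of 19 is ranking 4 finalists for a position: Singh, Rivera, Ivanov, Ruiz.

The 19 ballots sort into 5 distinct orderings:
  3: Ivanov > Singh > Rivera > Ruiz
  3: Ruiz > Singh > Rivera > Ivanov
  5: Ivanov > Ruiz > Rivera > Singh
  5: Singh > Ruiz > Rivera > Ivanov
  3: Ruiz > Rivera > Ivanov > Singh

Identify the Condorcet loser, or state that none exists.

Pairwise majorities:
Singh–Rivera: Singh 11–8.
Singh–Ivanov: Ivanov 11–8.
Singh vs Ruiz: Singh preferred on 3+5 = 8 ballots; Ruiz wins 11–8.
Rivera vs Ivanov: Rivera wins 11–8.
Rivera vs Ruiz: Rivera is ranked higher on 3 ballots, Ruiz on 16. Ruiz wins 16–3.
Ivanov–Ruiz: Ruiz 11–8.
Each candidate has at least one pairwise win (Singh beats Rivera; Rivera beats Ivanov; Ivanov beats Singh; Ruiz beats Singh) — no Condorcet loser.

none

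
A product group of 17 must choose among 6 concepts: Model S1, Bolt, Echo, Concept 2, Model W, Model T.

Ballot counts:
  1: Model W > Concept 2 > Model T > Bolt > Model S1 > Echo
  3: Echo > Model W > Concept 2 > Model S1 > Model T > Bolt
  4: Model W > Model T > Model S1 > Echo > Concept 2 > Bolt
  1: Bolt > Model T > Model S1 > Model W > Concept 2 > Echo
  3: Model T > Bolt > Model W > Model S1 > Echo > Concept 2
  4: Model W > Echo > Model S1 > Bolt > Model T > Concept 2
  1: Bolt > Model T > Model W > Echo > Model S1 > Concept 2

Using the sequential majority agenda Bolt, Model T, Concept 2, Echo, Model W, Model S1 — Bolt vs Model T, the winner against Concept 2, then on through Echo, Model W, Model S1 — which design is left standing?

Round 1: Bolt vs Model T — 6–11, Model T advances.
Round 2: Model T vs Concept 2 — 13–4, Model T advances.
Round 3: Model T vs Echo — 10–7, Model T advances.
Round 4: Model T vs Model W — 5–12, Model W advances.
Round 5: Model W vs Model S1 — 16–1, Model W advances.
Model W survives the agenda.

Model W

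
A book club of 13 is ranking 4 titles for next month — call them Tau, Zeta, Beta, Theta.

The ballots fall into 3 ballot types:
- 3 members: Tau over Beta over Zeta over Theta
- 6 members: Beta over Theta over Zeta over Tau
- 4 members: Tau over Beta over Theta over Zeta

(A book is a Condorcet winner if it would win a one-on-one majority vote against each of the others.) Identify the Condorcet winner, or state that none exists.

Tau

Check each pair by majority over 13 ballots:
Tau vs Zeta: Tau wins 7–6.
Tau vs Beta: Tau preferred on 3+4 = 7 ballots; Tau wins 7–6.
Tau vs Theta: 7 to 6, Tau.
Zeta vs Beta: Beta wins 13–0.
Zeta vs Theta: Theta, 10–3.
Beta vs Theta: Beta wins 13–0.
Only Tau has no losses; Tau is the Condorcet winner.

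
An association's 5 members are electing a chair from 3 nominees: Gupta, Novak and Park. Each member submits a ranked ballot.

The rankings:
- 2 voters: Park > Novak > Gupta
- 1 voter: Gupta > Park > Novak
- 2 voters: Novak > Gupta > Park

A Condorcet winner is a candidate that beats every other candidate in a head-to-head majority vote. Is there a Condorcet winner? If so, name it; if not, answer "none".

none

Pairwise majorities:
Gupta–Novak: Novak 4–1.
Gupta vs Park: Gupta wins 3–2.
Novak vs Park: Park, 3–2.
Every candidate loses at least once (Gupta loses to Novak; Novak loses to Park; Park loses to Gupta). The majority relation contains the cycle Gupta → Park → Novak → Gupta, so there is no Condorcet winner.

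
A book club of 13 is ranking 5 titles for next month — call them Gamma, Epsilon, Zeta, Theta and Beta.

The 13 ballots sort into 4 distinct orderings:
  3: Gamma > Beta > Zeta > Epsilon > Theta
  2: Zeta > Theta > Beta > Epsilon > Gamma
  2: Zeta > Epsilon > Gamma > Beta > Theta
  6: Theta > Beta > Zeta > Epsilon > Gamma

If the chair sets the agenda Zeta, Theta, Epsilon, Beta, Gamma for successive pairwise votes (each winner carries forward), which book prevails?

Round 1: Zeta vs Theta — 7–6, Zeta advances.
Round 2: Zeta vs Epsilon — 13–0, Zeta advances.
Round 3: Zeta vs Beta — 4–9, Beta advances.
Round 4: Beta vs Gamma — 8–5, Beta advances.
The agenda winner is Beta.

Beta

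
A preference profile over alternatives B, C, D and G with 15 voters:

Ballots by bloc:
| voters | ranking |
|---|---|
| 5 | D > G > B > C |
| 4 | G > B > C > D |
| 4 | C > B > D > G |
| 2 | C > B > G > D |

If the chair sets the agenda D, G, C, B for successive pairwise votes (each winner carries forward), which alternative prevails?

Round 1: D vs G — 9–6, D advances.
Round 2: D vs C — 5–10, C advances.
Round 3: C vs B — 6–9, B advances.
The agenda winner is B.

B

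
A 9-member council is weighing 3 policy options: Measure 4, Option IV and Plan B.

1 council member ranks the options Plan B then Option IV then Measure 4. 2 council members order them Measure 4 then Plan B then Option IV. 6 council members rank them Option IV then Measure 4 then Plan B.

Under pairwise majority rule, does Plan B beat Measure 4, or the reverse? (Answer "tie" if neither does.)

Ballots ranking Plan B above Measure 4: 1.
Ballots ranking Measure 4 above Plan B: 9 − 1 = 8.
Measure 4 wins the head-to-head 8–1.

Measure 4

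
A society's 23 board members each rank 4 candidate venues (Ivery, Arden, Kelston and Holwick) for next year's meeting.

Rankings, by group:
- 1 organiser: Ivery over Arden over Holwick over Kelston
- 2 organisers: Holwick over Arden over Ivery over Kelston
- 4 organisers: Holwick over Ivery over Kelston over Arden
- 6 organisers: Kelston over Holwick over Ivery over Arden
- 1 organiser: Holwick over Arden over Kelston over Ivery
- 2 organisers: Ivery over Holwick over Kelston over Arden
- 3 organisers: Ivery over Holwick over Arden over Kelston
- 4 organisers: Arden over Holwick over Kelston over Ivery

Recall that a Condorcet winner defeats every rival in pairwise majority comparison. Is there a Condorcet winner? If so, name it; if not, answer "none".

Head-to-head results (23 organisers):
Ivery vs Arden: 1+4+6+2+3 = 16 for Ivery, 7 for Arden — Ivery by 16–7.
Ivery vs Kelston: 1+2+4+2+3 = 12 for Ivery, 11 for Kelston — Ivery by 12–11.
Ivery vs Holwick: 1+2+3 = 6 for Ivery, 17 for Holwick — Holwick by 17–6.
Arden vs Kelston: Arden preferred on 1+2+1+3+4 = 11 ballots; Kelston wins 12–11.
Arden vs Holwick: 5 to 18, Holwick.
Kelston vs Holwick: Kelston preferred on 6 ballots; Holwick wins 17–6.
Holwick defeats every rival head-to-head and is the Condorcet winner.

Holwick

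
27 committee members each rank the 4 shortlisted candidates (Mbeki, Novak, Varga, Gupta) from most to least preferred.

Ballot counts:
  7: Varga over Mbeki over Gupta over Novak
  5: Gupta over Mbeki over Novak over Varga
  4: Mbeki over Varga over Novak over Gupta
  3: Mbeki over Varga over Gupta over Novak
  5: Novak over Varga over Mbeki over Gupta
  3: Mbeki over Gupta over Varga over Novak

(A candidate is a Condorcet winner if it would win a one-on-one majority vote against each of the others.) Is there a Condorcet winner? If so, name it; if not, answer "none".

Head-to-head results (27 committee members):
Mbeki vs Novak: Mbeki is ranked higher on 7+5+4+3+3 = 22 ballots, Novak on 5. Mbeki wins 22–5.
Mbeki–Varga: Mbeki 15–12.
Mbeki vs Gupta: 22 to 5, Mbeki.
Novak vs Varga: Varga wins 17–10.
Novak–Gupta: Gupta 18–9.
Varga vs Gupta: Varga preferred on 7+4+3+5 = 19 ballots; Varga wins 19–8.
Mbeki beats each of Novak, Varga, Gupta — Mbeki is the Condorcet winner.

Mbeki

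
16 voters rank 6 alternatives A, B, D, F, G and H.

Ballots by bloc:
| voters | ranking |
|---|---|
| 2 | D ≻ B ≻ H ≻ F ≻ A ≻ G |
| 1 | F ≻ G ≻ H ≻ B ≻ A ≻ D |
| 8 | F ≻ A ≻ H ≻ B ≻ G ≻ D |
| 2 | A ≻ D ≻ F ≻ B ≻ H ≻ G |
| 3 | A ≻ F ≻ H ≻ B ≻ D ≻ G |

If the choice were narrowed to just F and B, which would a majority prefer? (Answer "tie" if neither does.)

Ballots ranking F above B: 1 + 8 + 2 + 3 = 14.
Ballots ranking B above F: 16 − 14 = 2.
F wins the head-to-head 14–2.

F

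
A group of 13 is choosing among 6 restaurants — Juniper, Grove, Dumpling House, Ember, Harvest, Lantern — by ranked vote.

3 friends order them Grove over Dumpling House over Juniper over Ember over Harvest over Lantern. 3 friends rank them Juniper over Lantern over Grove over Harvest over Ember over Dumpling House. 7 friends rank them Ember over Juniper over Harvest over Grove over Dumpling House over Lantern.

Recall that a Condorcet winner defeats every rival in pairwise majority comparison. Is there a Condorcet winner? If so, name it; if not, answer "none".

Head-to-head results (13 friends):
Juniper vs Grove: 3+7 = 10 for Juniper, 3 for Grove — Juniper by 10–3.
Juniper vs Dumpling House: 3+7 = 10 for Juniper, 3 for Dumpling House — Juniper by 10–3.
Juniper vs Ember: Ember wins 7–6.
Juniper vs Harvest: Juniper preferred on 3+3+7 = 13 ballots; Juniper wins 13–0.
Juniper–Lantern: Juniper 13–0.
Grove–Dumpling House: Grove 13–0.
Grove vs Ember: 6 to 7, Ember.
Grove vs Harvest: Harvest wins 7–6.
Grove vs Lantern: Grove, 10–3.
Dumpling House vs Ember: Dumpling House preferred on 3 ballots; Ember wins 10–3.
Dumpling House vs Harvest: Dumpling House is ranked higher on 3 ballots, Harvest on 10. Harvest wins 10–3.
Dumpling House vs Lantern: Dumpling House, 10–3.
Ember vs Harvest: Ember is ranked higher on 3+7 = 10 ballots, Harvest on 3. Ember wins 10–3.
Ember vs Lantern: Ember wins 10–3.
Harvest vs Lantern: Harvest wins 10–3.
Ember beats each of Juniper, Grove, Dumpling House, Harvest, Lantern — Ember is the Condorcet winner.

Ember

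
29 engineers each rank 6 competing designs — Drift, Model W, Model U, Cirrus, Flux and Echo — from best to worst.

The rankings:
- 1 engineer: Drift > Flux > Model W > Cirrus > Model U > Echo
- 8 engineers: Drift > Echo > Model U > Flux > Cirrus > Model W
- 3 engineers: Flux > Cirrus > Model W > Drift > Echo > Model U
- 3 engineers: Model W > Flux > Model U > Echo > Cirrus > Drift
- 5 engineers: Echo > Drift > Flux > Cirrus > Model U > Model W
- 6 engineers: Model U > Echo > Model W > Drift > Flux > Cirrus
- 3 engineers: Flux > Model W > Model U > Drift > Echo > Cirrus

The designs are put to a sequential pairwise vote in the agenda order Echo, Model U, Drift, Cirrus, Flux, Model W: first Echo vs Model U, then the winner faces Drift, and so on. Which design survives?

Round 1: Echo vs Model U — 16–13, Echo advances.
Round 2: Echo vs Drift — 14–15, Drift advances.
Round 3: Drift vs Cirrus — 23–6, Drift advances.
Round 4: Drift vs Flux — 20–9, Drift advances.
Round 5: Drift vs Model W — 14–15, Model W advances.
Model W survives the agenda.

Model W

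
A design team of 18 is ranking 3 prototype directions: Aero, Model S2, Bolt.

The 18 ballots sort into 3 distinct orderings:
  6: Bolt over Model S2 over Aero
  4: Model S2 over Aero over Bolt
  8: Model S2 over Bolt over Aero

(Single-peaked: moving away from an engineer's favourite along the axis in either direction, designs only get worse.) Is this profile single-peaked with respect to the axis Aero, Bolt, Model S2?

Axis positions: Aero=1, Bolt=2, Model S2=3.
Group 1 (peak Bolt at position 2): ranking walks positions 2-3-1, expanding outward from the peak — single-peaked.
Group 2: ranking walks positions 3-1-2; Aero is ranked above Bolt even though Bolt lies between Aero and the peak Model S2 on the axis — preferences dip and rise again. Not single-peaked.
Group 3 (peak Model S2 at position 3): ranking walks positions 3-2-1, expanding outward from the peak — single-peaked.
Group 2 violates single-peakedness, so the profile is not single-peaked on this axis.

no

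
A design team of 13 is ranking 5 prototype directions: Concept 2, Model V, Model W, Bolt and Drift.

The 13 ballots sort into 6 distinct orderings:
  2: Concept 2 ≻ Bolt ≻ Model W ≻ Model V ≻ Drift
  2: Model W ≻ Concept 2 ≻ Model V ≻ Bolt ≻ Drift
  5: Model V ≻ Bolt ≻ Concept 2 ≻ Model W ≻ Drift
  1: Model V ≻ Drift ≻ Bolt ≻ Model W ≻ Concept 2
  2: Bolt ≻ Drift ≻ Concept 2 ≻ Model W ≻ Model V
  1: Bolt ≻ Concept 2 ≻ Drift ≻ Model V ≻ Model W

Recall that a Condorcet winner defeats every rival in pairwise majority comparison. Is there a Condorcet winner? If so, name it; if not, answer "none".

Check each pair by majority over 13 ballots:
Concept 2 vs Model V: Concept 2 wins 7–6.
Concept 2 vs Model W: Concept 2 preferred on 2+5+2+1 = 10 ballots; Concept 2 wins 10–3.
Concept 2 vs Bolt: Bolt wins 9–4.
Concept 2 vs Drift: 10 to 3, Concept 2.
Model V–Model W: Model V 7–6.
Model V vs Bolt: 8 to 5, Model V.
Model V vs Drift: Model V wins 10–3.
Model W vs Bolt: Bolt, 11–2.
Model W vs Drift: 2+2+5 = 9 for Model W, 4 for Drift — Model W by 9–4.
Bolt vs Drift: Bolt preferred on 2+2+5+2+1 = 12 ballots; Bolt wins 12–1.
No design is unbeaten: Concept 2 loses to Bolt; Model V loses to Concept 2; Model W loses to Concept 2; Bolt loses to Model V; Drift loses to Concept 2. In particular Concept 2 beats Model V beats Bolt beats Concept 2 is a majority cycle — no Condorcet winner exists.

none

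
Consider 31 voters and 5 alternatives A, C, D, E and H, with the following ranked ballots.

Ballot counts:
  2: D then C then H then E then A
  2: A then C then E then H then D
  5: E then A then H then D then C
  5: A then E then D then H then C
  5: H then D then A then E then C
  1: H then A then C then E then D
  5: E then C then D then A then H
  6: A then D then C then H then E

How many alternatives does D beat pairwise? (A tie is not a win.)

D against each rival (31 voters):
D vs A: 12 to 19, A.
D vs C: D preferred on 2+5+5+5+6 = 23 ballots; D wins 23–8.
D vs E: E wins 18–13.
D vs H: D is ranked higher on 2+5+5+6 = 18 ballots, H on 13. D wins 18–13.
D beats C, H; loses to A, E — 2 pairwise wins.

2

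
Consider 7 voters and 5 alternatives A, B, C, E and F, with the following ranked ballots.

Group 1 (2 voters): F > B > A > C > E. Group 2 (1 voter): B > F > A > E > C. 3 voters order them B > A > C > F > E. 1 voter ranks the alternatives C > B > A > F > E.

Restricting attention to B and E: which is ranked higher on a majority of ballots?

Ballots ranking B above E: 2 + 1 + 3 + 1 = 7.
Ballots ranking E above B: 7 − 7 = 0.
B wins the head-to-head 7–0.

B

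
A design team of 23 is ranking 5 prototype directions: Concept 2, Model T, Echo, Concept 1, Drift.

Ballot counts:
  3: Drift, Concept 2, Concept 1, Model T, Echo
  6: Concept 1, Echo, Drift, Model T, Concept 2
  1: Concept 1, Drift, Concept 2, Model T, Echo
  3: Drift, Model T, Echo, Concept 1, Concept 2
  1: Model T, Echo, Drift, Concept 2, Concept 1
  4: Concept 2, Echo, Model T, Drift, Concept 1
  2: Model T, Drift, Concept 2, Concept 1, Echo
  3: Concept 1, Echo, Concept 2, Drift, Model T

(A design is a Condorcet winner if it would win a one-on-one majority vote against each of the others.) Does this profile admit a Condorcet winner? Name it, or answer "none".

none

Pairwise majorities:
Concept 2 vs Model T: Model T wins 12–11.
Concept 2 vs Echo: Echo, 13–10.
Concept 2 vs Concept 1: Concept 1, 13–10.
Concept 2 vs Drift: Drift, 16–7.
Model T–Echo: Echo 13–10.
Model T vs Concept 1: 10 to 13, Concept 1.
Model T–Drift: Drift 16–7.
Echo vs Concept 1: 8 to 15, Concept 1.
Echo vs Drift: Echo preferred on 6+1+4+3 = 14 ballots; Echo wins 14–9.
Concept 1 vs Drift: Concept 1 preferred on 6+1+3 = 10 ballots; Drift wins 13–10.
Every design loses at least once (Concept 2 loses to Model T; Model T loses to Echo; Echo loses to Concept 1; Concept 1 loses to Drift; Drift loses to Echo). The majority relation contains the cycle Echo → Drift → Concept 1 → Echo, so there is no Condorcet winner.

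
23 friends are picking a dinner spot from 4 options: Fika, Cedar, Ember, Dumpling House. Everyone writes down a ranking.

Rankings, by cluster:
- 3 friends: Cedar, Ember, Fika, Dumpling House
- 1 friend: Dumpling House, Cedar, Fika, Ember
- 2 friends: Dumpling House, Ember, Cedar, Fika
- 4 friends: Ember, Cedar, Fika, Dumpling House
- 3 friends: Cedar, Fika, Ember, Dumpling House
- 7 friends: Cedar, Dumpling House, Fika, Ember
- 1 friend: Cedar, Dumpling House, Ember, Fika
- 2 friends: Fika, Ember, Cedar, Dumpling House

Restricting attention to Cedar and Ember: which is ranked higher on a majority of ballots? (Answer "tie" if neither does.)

Ballots ranking Cedar above Ember: 3 + 1 + 3 + 7 + 1 = 15.
Ballots ranking Ember above Cedar: 23 − 15 = 8.
Cedar wins the head-to-head 15–8.

Cedar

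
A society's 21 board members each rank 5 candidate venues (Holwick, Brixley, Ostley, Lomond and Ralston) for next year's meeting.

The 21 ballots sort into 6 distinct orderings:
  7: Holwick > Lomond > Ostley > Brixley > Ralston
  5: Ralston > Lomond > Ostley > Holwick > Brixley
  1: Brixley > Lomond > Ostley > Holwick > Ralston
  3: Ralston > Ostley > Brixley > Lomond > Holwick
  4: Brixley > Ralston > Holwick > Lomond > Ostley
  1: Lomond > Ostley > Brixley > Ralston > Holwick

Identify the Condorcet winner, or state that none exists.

Pairwise majorities:
Holwick vs Brixley: Holwick, 12–9.
Holwick vs Ostley: Holwick, 11–10.
Holwick vs Lomond: Holwick, 11–10.
Holwick vs Ralston: Ralston, 13–8.
Brixley vs Ostley: Ostley, 16–5.
Brixley–Lomond: Lomond 13–8.
Brixley vs Ralston: Brixley, 13–8.
Ostley vs Lomond: Lomond wins 18–3.
Ostley–Ralston: Ralston 12–9.
Lomond vs Ralston: Ralston wins 12–9.
No city is unbeaten: Holwick loses to Ralston; Brixley loses to Holwick; Ostley loses to Holwick; Lomond loses to Holwick; Ralston loses to Brixley. In particular Holwick > Brixley > Ralston > Holwick is a majority cycle — no Condorcet winner exists.

none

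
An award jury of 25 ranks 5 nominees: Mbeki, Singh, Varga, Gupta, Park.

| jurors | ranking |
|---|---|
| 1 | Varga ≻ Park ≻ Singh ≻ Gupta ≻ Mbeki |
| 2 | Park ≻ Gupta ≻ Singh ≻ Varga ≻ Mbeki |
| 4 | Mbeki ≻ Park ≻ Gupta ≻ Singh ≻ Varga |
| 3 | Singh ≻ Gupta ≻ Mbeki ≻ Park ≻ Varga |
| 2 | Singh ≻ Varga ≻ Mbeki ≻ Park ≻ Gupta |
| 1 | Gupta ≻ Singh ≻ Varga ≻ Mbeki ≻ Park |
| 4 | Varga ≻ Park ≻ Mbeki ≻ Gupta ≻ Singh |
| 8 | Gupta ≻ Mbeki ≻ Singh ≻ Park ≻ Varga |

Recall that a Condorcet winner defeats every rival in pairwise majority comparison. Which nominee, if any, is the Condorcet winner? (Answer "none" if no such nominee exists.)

Check each pair by majority over 25 ballots:
Mbeki vs Singh: 16 to 9, Mbeki.
Mbeki vs Varga: Mbeki is ranked higher on 4+3+8 = 15 ballots, Varga on 10. Mbeki wins 15–10.
Mbeki vs Gupta: 4+2+4 = 10 for Mbeki, 15 for Gupta — Gupta by 15–10.
Mbeki vs Park: 4+3+2+1+8 = 18 for Mbeki, 7 for Park — Mbeki by 18–7.
Singh vs Varga: 2+4+3+2+1+8 = 20 for Singh, 5 for Varga — Singh by 20–5.
Singh vs Gupta: 1+3+2 = 6 for Singh, 19 for Gupta — Gupta by 19–6.
Singh vs Park: Singh preferred on 3+2+1+8 = 14 ballots; Singh wins 14–11.
Varga vs Gupta: Varga is ranked higher on 1+2+4 = 7 ballots, Gupta on 18. Gupta wins 18–7.
Varga vs Park: Varga preferred on 1+2+1+4 = 8 ballots; Park wins 17–8.
Gupta vs Park: 12 to 13, Park.
Every nominee loses at least once (Mbeki loses to Gupta; Singh loses to Mbeki; Varga loses to Mbeki; Gupta loses to Park; Park loses to Mbeki). The majority relation contains the cycle Mbeki → Park → Gupta → Mbeki, so there is no Condorcet winner.

none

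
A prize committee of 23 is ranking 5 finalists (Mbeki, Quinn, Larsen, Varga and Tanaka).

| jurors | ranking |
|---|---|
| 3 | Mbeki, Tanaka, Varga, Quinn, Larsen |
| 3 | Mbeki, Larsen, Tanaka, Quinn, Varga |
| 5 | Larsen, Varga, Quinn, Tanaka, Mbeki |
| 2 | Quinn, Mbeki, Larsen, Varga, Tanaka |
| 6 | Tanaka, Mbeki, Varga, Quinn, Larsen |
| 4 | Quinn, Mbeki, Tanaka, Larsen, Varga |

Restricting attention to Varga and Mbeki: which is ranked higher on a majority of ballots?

Mbeki

Ballots ranking Varga above Mbeki: 5.
Ballots ranking Mbeki above Varga: 23 − 5 = 18.
Mbeki wins the head-to-head 18–5.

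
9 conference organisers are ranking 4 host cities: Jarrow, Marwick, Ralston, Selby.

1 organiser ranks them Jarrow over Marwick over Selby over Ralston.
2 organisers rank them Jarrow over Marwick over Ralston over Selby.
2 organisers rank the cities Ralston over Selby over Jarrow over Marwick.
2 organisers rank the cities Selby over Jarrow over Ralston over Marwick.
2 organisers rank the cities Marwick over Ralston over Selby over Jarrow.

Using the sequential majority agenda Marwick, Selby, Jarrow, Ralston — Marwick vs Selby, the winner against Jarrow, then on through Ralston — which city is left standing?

Jarrow

Round 1: Marwick vs Selby — 5–4, Marwick advances.
Round 2: Marwick vs Jarrow — 2–7, Jarrow advances.
Round 3: Jarrow vs Ralston — 5–4, Jarrow advances.
The agenda winner is Jarrow.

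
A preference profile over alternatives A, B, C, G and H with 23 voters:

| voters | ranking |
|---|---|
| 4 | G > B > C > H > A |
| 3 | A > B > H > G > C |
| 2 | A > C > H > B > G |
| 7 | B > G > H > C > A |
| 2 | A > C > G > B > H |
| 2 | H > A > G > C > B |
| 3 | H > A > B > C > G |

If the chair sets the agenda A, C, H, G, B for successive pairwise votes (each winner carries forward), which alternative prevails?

B

Round 1: A vs C — 12–11, A advances.
Round 2: A vs H — 7–16, H advances.
Round 3: H vs G — 10–13, G advances.
Round 4: G vs B — 8–15, B advances.
The agenda winner is B.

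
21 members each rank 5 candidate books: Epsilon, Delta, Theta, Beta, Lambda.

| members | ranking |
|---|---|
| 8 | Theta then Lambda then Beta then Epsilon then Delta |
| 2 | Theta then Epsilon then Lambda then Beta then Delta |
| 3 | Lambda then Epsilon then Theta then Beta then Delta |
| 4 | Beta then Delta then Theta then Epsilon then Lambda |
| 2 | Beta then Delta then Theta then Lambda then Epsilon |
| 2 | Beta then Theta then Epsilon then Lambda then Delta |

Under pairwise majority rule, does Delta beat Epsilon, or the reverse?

Epsilon

Ballots ranking Delta above Epsilon: 4 + 2 = 6.
Ballots ranking Epsilon above Delta: 21 − 6 = 15.
Epsilon wins the head-to-head 15–6.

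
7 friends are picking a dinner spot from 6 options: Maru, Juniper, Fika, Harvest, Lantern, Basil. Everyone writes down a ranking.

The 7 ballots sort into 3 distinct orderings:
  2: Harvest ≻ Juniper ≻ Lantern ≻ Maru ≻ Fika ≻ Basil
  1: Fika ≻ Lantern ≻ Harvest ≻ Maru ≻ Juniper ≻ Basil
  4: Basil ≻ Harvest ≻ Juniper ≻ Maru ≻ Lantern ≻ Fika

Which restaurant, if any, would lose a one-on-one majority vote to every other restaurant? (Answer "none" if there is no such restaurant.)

Pairwise majorities:
Maru vs Juniper: Maru preferred on 1 ballot; Juniper wins 6–1.
Maru vs Fika: 6 to 1, Maru.
Maru–Harvest: Harvest 7–0.
Maru vs Lantern: Maru preferred on 4 ballots; Maru wins 4–3.
Maru vs Basil: Maru is ranked higher on 2+1 = 3 ballots, Basil on 4. Basil wins 4–3.
Juniper vs Fika: Juniper preferred on 2+4 = 6 ballots; Juniper wins 6–1.
Juniper vs Harvest: 0 to 7, Harvest.
Juniper vs Lantern: Juniper preferred on 2+4 = 6 ballots; Juniper wins 6–1.
Juniper vs Basil: Juniper is ranked higher on 2+1 = 3 ballots, Basil on 4. Basil wins 4–3.
Fika vs Harvest: Harvest, 6–1.
Fika vs Lantern: Fika is ranked higher on 1 ballot, Lantern on 6. Lantern wins 6–1.
Fika vs Basil: Basil wins 4–3.
Harvest vs Lantern: Harvest wins 6–1.
Harvest–Basil: Basil 4–3.
Lantern vs Basil: Lantern is ranked higher on 2+1 = 3 ballots, Basil on 4. Basil wins 4–3.
Only Fika has no wins; Fika is the Condorcet loser.

Fika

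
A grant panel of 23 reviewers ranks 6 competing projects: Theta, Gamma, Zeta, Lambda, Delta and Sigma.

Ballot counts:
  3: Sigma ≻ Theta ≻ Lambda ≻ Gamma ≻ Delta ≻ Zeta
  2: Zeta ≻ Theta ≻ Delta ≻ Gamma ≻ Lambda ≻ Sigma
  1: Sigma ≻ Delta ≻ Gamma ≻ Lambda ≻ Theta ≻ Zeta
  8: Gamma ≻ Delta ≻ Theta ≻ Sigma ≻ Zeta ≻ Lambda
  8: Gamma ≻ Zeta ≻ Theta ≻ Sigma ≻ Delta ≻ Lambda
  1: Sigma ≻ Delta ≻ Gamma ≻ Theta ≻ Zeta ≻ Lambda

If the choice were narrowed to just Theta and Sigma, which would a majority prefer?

Theta

Ballots ranking Theta above Sigma: 2 + 8 + 8 = 18.
Ballots ranking Sigma above Theta: 23 − 18 = 5.
Theta wins the head-to-head 18–5.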